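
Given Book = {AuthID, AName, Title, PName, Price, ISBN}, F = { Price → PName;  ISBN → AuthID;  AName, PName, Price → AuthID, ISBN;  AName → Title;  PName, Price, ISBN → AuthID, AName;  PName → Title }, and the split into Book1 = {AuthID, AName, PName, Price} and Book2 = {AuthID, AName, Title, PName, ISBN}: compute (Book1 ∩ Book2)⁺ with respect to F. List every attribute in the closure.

Book1 ∩ Book2 = {AuthID, AName, PName}.
AName → Title applies, adding Title
Closure: {AuthID, AName, Title, PName}.

AuthID, AName, Title, PName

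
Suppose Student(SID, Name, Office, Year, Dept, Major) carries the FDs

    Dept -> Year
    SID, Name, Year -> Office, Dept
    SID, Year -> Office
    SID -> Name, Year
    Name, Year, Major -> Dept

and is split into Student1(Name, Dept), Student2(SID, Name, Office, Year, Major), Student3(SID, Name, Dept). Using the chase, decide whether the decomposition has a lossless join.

Yes

Chase test. Columns are SID, Name, Office, Year, Dept, Major; row i has aⱼ where attribute j ∈ Studenti, else bᵢⱼ.
Initial tableau (one row per fragment):
  row 1: b11 a2 b13 b14 a5 b16
  row 2: a1 a2 a3 a4 b25 a6
  row 3: a1 a2 b33 b34 a5 b36
Rows 1 and 3 agree on Dept; apply Dept→Year and equate their Year entries.
Rows 2 and 3 agree on SID; apply SID→Name, Year and equate their Name, Year entries.
Rows 2 and 3 agree on SID, Name, Year; apply SID, Name, Year→Office, Dept and equate their Office, Dept entries.
Row 2 is now all distinguished symbols — the join is lossless.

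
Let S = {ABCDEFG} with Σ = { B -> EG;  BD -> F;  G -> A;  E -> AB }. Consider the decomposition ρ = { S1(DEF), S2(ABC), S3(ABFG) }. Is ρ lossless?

Chase test. Columns are ABCDEFG; row i has aⱼ where attribute j ∈ Si, else bᵢⱼ.
Initial tableau (one row per fragment):
  row 1: b11 b12 b13 a4 a5 a6 b17
  row 2: a1 a2 a3 b24 b25 b26 b27
  row 3: a1 a2 b33 b34 b35 a6 a7
Rows 2 and 3 agree on B; apply B→EG and equate their EG entries.
No row becomes fully distinguished — the join is lossy.

No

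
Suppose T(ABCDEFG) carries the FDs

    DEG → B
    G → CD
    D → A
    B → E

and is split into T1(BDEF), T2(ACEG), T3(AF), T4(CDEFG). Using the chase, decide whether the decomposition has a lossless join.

Chase test. Columns are ABCDEFG; row i has aⱼ where attribute j ∈ Ti, else bᵢⱼ.
Initial tableau (one row per fragment):
  row 1: b11 a2 b13 a4 a5 a6 b17
  row 2: a1 b22 a3 b24 a5 b26 a7
  row 3: a1 b32 b33 b34 b35 a6 b37
  row 4: b41 b42 a3 a4 a5 a6 a7
Rows 2 and 4 agree on G; apply G→CD and equate their CD entries.
Rows 1 and 2 agree on D; apply D→A and equate their A entries.
Rows 1 and 4 agree on D; apply D→A and equate their A entries.
Rows 2 and 4 agree on DEG; apply DEG→B and equate their B entries.
No row becomes fully distinguished — the join is lossy.

No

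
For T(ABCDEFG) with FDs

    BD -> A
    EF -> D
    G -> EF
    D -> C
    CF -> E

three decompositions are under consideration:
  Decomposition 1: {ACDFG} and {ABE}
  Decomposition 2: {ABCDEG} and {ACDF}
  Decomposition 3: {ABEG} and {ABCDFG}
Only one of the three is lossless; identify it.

Decomposition 3

Decomposition 1: common = {A}, closure = {A} → lossy.
Decomposition 2: common = {ACD}, closure = {ACD} → lossy.
Decomposition 3: common = {ABG}, closure = {ABCDEFG} → lossless.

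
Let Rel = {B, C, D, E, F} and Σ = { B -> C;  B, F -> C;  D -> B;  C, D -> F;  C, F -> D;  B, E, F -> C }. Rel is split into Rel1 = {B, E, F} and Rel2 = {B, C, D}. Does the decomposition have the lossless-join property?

Common attributes: Rel1 ∩ Rel2 = {B}.
Closure of {B}: B → C applies, adding C. So (B)⁺ = {B, C}.
The closure contains neither all of Rel1 = {B, E, F} nor all of Rel2 = {B, C, D}, so the common attributes are not a superkey of either fragment. The join is lossy.

No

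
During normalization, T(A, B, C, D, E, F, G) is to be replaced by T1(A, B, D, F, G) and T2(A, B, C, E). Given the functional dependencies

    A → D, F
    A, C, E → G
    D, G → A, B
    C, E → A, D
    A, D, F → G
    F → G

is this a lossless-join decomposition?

Yes

Common attributes: T1 ∩ T2 = {A, B}.
Closure of {A, B}: A → D, F applies, adding D, F; A, D, F → G applies, adding G. So (A, B)⁺ = {A, B, D, F, G}.
This closure contains every attribute of T1, so T1 ∩ T2 → T1. The join is lossless.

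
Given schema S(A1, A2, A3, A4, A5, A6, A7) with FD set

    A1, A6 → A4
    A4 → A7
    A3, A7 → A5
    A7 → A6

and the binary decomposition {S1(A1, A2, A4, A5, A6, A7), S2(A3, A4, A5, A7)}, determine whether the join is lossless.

Common attributes: S1 ∩ S2 = {A4, A5, A7}.
Closure of {A4, A5, A7}: A7 → A6 applies, adding A6. So (A4, A5, A7)⁺ = {A4, A5, A6, A7}.
The closure contains neither all of S1 = {A1, A2, A4, A5, A6, A7} nor all of S2 = {A3, A4, A5, A7}, so the common attributes are not a superkey of either fragment. The join is lossy.

No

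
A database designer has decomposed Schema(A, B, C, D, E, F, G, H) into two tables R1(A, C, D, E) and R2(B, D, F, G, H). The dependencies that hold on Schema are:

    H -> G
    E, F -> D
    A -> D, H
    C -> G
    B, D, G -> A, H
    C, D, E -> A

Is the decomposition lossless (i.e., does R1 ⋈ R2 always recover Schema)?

No

Common attributes: R1 ∩ R2 = {D}.
No dependency enlarges {D}, so (D)⁺ = {D}.
The closure contains neither all of R1 = {A, C, D, E} nor all of R2 = {B, D, F, G, H}, so the common attributes are not a superkey of either fragment. The join is lossy.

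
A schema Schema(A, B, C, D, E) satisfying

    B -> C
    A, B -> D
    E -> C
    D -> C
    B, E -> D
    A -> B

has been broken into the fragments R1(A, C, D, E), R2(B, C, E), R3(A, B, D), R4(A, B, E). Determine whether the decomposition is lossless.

Chase test. Columns are A, B, C, D, E; row i has aⱼ where attribute j ∈ Ri, else bᵢⱼ.
Initial tableau (one row per fragment):
  row 1: a1 b12 a3 a4 a5
  row 2: b21 a2 a3 b24 a5
  row 3: a1 a2 b33 a4 b35
  row 4: a1 a2 b43 b44 a5
Rows 2 and 3 agree on B; apply B→C and equate their C entries.
Rows 2 and 4 agree on B; apply B→C and equate their C entries.
Rows 3 and 4 agree on A, B; apply A, B→D and equate their D entries.
Rows 2 and 4 agree on B, E; apply B, E→D and equate their D entries.
Rows 1 and 3 agree on A; apply A→B and equate their B entries.
Row 1 is now all distinguished symbols — the join is lossless.

Yes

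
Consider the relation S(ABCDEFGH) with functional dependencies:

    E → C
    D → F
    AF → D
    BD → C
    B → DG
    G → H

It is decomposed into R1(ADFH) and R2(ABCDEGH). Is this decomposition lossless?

Common attributes: R1 ∩ R2 = {ADH}.
Closure of {ADH}: D → F applies, adding F. So (ADH)⁺ = {ADFH}.
This closure contains every attribute of R1, so R1 ∩ R2 → R1. The join is lossless.

Yes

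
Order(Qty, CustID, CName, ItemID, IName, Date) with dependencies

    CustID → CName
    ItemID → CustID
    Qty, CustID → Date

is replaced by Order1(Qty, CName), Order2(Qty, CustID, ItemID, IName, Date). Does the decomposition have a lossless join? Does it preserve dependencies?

Lossless test: (Qty)⁺ = {Qty}, which is a superkey of neither fragment — lossy.
Dependency preservation: the restricted closure of {CustID} across the fragments never reaches {CName}, so CustID → CName cannot be enforced without a join — not preserved.

lossy and not dependency-preserving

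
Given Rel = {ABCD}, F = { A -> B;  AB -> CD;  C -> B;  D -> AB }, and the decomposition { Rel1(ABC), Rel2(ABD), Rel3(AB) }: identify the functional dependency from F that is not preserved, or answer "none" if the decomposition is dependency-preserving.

A → B lies within Rel1.
AB → CD: restricted closure across fragments reaches CD.
C → B lies within Rel1.
D → AB lies within Rel2.
Every dependency is enforceable on the fragments, so the decomposition is dependency-preserving.

none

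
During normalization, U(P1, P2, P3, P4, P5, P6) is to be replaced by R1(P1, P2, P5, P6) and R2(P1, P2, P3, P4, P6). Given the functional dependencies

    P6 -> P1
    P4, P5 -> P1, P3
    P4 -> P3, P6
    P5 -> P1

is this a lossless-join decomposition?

Common attributes: R1 ∩ R2 = {P1, P2, P6}.
No dependency enlarges {P1, P2, P6}, so (P1, P2, P6)⁺ = {P1, P2, P6}.
The closure contains neither all of R1 = {P1, P2, P5, P6} nor all of R2 = {P1, P2, P3, P4, P6}, so the common attributes are not a superkey of either fragment. The join is lossy.

No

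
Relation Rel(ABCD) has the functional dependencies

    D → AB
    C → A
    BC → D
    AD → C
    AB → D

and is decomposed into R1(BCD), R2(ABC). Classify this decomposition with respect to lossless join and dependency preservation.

Lossless test: (BC)⁺ = {ABCD}, which contains all of one fragment — lossless.
Dependency preservation: D → AB; AD → C; AB → D are not contained in any single fragment, but the restricted closure of each left-hand side across the fragments still reaches the right-hand side; the remaining FDs each lie inside some fragment. All dependencies are preserved.

lossless and dependency-preserving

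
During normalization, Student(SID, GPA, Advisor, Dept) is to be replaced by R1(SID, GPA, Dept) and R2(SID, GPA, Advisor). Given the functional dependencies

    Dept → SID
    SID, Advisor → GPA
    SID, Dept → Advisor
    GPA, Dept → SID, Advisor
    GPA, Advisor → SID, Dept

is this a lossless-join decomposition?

Common attributes: R1 ∩ R2 = {SID, GPA}.
No dependency enlarges {SID, GPA}, so (SID, GPA)⁺ = {SID, GPA}.
The closure contains neither all of R1 = {SID, GPA, Dept} nor all of R2 = {SID, GPA, Advisor}, so the common attributes are not a superkey of either fragment. The join is lossy.

No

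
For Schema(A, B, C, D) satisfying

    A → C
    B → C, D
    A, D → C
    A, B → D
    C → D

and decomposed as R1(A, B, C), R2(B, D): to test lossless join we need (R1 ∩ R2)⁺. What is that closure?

B, C, D

R1 ∩ R2 = {B}.
B → C, D applies, adding C, D
Closure: {B, C, D}.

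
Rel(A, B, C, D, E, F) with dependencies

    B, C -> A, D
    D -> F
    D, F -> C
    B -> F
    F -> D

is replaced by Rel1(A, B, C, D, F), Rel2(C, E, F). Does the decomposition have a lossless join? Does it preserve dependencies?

Lossless test: (C, F)⁺ = {C, D, F}, which is a superkey of neither fragment — lossy.
Dependency preservation: every FD's attributes lie within a single fragment, so each can be enforced locally — preserved.

lossy but dependency-preserving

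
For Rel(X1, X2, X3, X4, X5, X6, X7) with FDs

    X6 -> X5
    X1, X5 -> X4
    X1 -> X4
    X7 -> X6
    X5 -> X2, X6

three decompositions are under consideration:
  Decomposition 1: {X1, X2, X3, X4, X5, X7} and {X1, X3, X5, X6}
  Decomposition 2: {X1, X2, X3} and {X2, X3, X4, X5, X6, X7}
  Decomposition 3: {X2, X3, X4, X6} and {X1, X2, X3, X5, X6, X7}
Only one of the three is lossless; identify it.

Decomposition 1

Decomposition 1: common = {X1, X3, X5}, closure = {X1, X2, X3, X4, X5, X6} → lossless.
Decomposition 2: common = {X2, X3}, closure = {X2, X3} → lossy.
Decomposition 3: common = {X2, X3, X6}, closure = {X2, X3, X5, X6} → lossy.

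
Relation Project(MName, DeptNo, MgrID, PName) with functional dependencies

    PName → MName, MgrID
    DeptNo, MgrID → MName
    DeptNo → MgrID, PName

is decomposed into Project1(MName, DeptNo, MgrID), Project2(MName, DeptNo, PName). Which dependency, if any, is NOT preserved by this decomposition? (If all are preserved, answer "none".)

PName → MName, MgrID

Check PName → MName, MgrID: no single fragment contains all of {MName, MgrID, PName}, and the restricted closure of {PName} across the fragments never reaches {MName, MgrID}.
DeptNo, MgrID → MName is preserved.
DeptNo → MgrID, PName is preserved.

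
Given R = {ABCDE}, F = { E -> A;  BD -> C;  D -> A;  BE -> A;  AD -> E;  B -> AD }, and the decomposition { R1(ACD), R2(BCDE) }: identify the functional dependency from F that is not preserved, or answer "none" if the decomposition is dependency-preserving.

E -> A

Check E → A: no single fragment contains all of {AE}, and the restricted closure of {E} across the fragments never reaches {A}.
BD → C is preserved.
D → A is preserved.
BE → A is preserved.
AD → E is preserved.
B → AD is preserved.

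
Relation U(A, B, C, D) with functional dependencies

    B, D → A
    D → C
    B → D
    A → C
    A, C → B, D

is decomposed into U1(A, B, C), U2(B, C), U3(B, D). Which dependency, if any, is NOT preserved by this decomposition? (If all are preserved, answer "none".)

Check D → C: no single fragment contains all of {C, D}, and the restricted closure of {D} across the fragments never reaches {C}.
B, D → A is preserved.
B → D is preserved.
A → C is preserved.
A, C → B, D is preserved.

D → C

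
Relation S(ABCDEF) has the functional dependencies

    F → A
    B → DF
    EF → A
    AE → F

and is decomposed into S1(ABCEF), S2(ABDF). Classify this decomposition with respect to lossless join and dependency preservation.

lossless and dependency-preserving

Lossless test: (ABF)⁺ = {ABDF}, which contains all of one fragment — lossless.
Dependency preservation: every FD's attributes lie within a single fragment, so each can be enforced locally — preserved.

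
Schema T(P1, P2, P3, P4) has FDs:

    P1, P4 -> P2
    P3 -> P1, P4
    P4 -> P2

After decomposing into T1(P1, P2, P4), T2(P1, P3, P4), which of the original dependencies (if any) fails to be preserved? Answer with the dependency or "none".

P1, P4 → P2 lies within T1.
P3 → P1, P4 lies within T2.
P4 → P2 lies within T1.
Every dependency is enforceable on the fragments, so the decomposition is dependency-preserving.

none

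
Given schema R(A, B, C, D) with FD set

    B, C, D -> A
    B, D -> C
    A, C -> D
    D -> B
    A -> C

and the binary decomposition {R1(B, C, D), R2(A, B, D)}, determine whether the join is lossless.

Yes

Common attributes: R1 ∩ R2 = {B, D}.
Closure of {B, D}: B, D → C applies, adding C; B, C, D → A applies, adding A. So (B, D)⁺ = {A, B, C, D}.
This closure contains every attribute of R1, so R1 ∩ R2 → R1. The join is lossless.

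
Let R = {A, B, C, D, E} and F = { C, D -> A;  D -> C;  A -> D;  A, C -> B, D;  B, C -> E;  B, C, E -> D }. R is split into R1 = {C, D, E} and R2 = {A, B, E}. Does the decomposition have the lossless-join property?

Common attributes: R1 ∩ R2 = {E}.
No dependency enlarges {E}, so (E)⁺ = {E}.
The closure contains neither all of R1 = {C, D, E} nor all of R2 = {A, B, E}, so the common attributes are not a superkey of either fragment. The join is lossy.

No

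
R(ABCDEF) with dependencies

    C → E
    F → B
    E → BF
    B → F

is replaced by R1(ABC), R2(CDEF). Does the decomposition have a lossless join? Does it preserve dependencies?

Lossless test: (C)⁺ = {BCEF}, which is a superkey of neither fragment — lossy.
Dependency preservation: the restricted closure of {F} across the fragments never reaches {B}, so F → B cannot be enforced without a join — not preserved.

lossy and not dependency-preserving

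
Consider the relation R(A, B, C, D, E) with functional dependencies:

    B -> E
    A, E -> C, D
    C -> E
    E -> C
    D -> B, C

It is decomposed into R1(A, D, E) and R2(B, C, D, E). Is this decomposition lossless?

Yes

Common attributes: R1 ∩ R2 = {D, E}.
Closure of {D, E}: E → C applies, adding C; D → B, C applies, adding B. So (D, E)⁺ = {B, C, D, E}.
This closure contains every attribute of R2, so R1 ∩ R2 → R2. The join is lossless.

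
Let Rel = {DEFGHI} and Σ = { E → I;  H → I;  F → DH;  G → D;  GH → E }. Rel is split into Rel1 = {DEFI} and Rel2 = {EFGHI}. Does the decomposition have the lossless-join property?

Common attributes: Rel1 ∩ Rel2 = {EFI}.
Closure of {EFI}: F → DH applies, adding DH. So (EFI)⁺ = {DEFHI}.
This closure contains every attribute of Rel1, so Rel1 ∩ Rel2 → Rel1. The join is lossless.

Yes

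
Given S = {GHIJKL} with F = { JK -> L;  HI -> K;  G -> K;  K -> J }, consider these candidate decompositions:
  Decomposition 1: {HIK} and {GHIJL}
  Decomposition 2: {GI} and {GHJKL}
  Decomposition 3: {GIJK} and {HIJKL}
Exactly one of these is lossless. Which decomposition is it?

Decomposition 1

Decomposition 1: common = {HI}, closure = {HIJKL} → lossless.
Decomposition 2: common = {G}, closure = {GJKL} → lossy.
Decomposition 3: common = {IJK}, closure = {IJKL} → lossy.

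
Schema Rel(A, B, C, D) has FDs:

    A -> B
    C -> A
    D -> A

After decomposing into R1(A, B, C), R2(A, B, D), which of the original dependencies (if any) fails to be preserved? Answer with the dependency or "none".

none

A → B lies within R1.
C → A lies within R1.
D → A lies within R2.
Every dependency is enforceable on the fragments, so the decomposition is dependency-preserving.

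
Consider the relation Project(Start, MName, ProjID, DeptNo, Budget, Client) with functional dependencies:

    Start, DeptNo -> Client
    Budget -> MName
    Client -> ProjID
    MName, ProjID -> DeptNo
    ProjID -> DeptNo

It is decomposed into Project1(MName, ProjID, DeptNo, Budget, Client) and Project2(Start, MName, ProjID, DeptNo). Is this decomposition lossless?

No

Common attributes: Project1 ∩ Project2 = {MName, ProjID, DeptNo}.
No dependency enlarges {MName, ProjID, DeptNo}, so (MName, ProjID, DeptNo)⁺ = {MName, ProjID, DeptNo}.
The closure contains neither all of Project1 = {MName, ProjID, DeptNo, Budget, Client} nor all of Project2 = {Start, MName, ProjID, DeptNo}, so the common attributes are not a superkey of either fragment. The join is lossy.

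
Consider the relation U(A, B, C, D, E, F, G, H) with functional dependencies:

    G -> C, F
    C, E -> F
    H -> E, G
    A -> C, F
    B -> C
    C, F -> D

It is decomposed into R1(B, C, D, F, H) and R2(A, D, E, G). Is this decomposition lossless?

Common attributes: R1 ∩ R2 = {D}.
No dependency enlarges {D}, so (D)⁺ = {D}.
The closure contains neither all of R1 = {B, C, D, F, H} nor all of R2 = {A, D, E, G}, so the common attributes are not a superkey of either fragment. The join is lossy.

No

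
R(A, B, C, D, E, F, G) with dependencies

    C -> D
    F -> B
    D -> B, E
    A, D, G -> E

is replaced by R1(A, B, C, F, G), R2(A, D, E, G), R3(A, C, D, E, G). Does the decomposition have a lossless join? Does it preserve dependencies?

Lossless test (chase): Rows 1 and 3 agree on C; apply C→D and equate their D entries. Rows 1 and 2 agree on D; apply D→B, E and equate their B, E entries. Rows 1 and 3 agree on D; apply D→B, E and equate their B, E entries. Row 1 is now all distinguished symbols — the join is lossless.
Dependency preservation: the restricted closure of {D} across the fragments never reaches {B, E}, so D → B, E cannot be enforced without a join — not preserved.

lossless but not dependency-preserving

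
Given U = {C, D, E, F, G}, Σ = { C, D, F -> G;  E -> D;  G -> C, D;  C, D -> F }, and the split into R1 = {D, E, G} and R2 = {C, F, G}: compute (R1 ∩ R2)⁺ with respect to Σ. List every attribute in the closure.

C, D, F, G

R1 ∩ R2 = {G}.
G → C, D applies, adding C, D
C, D → F applies, adding F
Closure: {C, D, F, G}.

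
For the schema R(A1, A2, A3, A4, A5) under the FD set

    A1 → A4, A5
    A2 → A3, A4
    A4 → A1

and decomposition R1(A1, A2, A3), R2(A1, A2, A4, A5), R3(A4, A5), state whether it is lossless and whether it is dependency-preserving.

lossless and dependency-preserving

Lossless test (chase): Rows 1 and 2 agree on A1; apply A1→A4, A5 and equate their A4, A5 entries. Rows 1 and 2 agree on A2; apply A2→A3, A4 and equate their A3, A4 entries. Rows 1 and 3 agree on A4; apply A4→A1 and equate their A1 entries. Row 1 is now all distinguished symbols — the join is lossless.
Dependency preservation: A2 → A3, A4 is not contained in any single fragment, but the restricted closure of its left-hand side across the fragments still reaches the right-hand side; the remaining FDs each lie inside some fragment. All dependencies are preserved.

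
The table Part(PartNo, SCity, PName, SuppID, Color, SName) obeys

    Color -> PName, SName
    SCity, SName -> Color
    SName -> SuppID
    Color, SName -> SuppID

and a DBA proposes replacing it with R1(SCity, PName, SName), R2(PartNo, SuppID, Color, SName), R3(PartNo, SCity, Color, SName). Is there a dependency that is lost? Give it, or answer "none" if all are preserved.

Check Color → PName, SName: no single fragment contains all of {PName, Color, SName}, and the restricted closure of {Color} across the fragments never reaches {PName, SName}.
SCity, SName → Color is preserved.
SName → SuppID is preserved.
Color, SName → SuppID is preserved.

Color -> PName, SName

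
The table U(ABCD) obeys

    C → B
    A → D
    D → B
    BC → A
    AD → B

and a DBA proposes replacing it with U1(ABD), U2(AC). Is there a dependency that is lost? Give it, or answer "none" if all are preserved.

C → B: restricted closure across fragments reaches B.
A → D lies within U1.
D → B lies within U1.
BC → A: restricted closure across fragments reaches A.
AD → B lies within U1.
Every dependency is enforceable on the fragments, so the decomposition is dependency-preserving.

none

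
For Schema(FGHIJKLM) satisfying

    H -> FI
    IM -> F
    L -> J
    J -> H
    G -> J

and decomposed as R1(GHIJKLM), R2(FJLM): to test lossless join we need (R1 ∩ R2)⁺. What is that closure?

FHIJLM

R1 ∩ R2 = {JLM}.
J → H applies, adding H
H → FI applies, adding FI
Closure: {FHIJLM}.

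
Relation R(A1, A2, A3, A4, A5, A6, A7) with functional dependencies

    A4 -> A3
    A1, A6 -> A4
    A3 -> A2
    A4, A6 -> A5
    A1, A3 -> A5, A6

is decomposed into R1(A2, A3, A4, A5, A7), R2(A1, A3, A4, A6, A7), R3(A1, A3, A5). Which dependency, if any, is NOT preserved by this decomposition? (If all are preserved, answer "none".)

Check A4, A6 → A5: no single fragment contains all of {A4, A5, A6}, and the restricted closure of {A4, A6} across the fragments never reaches {A5}.
A4 → A3 is preserved.
A1, A6 → A4 is preserved.
A3 → A2 is preserved.
A1, A3 → A5, A6 is preserved.

A4, A6 -> A5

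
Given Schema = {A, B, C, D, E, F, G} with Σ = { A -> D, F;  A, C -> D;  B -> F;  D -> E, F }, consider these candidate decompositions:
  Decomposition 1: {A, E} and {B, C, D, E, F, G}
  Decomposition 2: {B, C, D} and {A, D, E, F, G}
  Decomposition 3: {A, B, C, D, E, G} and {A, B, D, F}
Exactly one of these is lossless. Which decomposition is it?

Decomposition 1: common = {E}, closure = {E} → lossy.
Decomposition 2: common = {D}, closure = {D, E, F} → lossy.
Decomposition 3: common = {A, B, D}, closure = {A, B, D, E, F} → lossless.

Decomposition 3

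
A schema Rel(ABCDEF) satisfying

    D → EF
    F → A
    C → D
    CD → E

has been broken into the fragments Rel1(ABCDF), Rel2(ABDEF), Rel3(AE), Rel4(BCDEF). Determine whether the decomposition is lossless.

Chase test. Columns are ABCDEF; row i has aⱼ where attribute j ∈ Reli, else bᵢⱼ.
Initial tableau (one row per fragment):
  row 1: a1 a2 a3 a4 b15 a6
  row 2: a1 a2 b23 a4 a5 a6
  row 3: a1 b32 b33 b34 a5 b36
  row 4: b41 a2 a3 a4 a5 a6
Rows 1 and 2 agree on D; apply D→EF and equate their EF entries.
Rows 1 and 4 agree on F; apply F→A and equate their A entries.
Row 1 is now all distinguished symbols — the join is lossless.

Yes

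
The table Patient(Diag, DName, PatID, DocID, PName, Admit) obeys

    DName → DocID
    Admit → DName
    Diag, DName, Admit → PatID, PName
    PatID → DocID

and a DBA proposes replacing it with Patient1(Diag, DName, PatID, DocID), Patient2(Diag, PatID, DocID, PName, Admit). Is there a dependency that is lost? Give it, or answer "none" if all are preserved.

Admit → DName

Check Admit → DName: no single fragment contains all of {DName, Admit}, and the restricted closure of {Admit} across the fragments never reaches {DName}.
DName → DocID is preserved.
Diag, DName, Admit → PatID, PName is preserved.
PatID → DocID is preserved.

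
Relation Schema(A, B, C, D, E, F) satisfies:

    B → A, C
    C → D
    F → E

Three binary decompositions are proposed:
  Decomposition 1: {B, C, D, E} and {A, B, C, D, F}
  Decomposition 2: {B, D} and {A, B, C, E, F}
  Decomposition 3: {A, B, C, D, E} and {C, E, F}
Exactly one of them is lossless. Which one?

Decomposition 2

Decomposition 1: common = {B, C, D}, closure = {A, B, C, D} → lossy.
Decomposition 2: common = {B}, closure = {A, B, C, D} → lossless.
Decomposition 3: common = {C, E}, closure = {C, D, E} → lossy.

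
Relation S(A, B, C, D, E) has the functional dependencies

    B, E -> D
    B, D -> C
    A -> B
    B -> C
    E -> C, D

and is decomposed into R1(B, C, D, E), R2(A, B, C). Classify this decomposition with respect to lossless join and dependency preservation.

Lossless test: (B, C)⁺ = {B, C}, which is a superkey of neither fragment — lossy.
Dependency preservation: every FD's attributes lie within a single fragment, so each can be enforced locally — preserved.

lossy but dependency-preserving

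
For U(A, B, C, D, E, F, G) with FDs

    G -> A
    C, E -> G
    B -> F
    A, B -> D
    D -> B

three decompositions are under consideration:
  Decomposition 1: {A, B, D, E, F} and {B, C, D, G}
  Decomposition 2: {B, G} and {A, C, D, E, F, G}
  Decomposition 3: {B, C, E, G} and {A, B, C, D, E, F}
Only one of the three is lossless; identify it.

Decomposition 3

Decomposition 1: common = {B, D}, closure = {B, D, F} → lossy.
Decomposition 2: common = {G}, closure = {A, G} → lossy.
Decomposition 3: common = {B, C, E}, closure = {A, B, C, D, E, F, G} → lossless.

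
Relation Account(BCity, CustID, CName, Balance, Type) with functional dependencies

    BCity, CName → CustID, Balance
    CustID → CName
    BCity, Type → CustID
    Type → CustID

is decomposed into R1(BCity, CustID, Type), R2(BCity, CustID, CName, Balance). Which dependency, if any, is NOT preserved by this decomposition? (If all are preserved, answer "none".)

BCity, CName → CustID, Balance lies within R2.
CustID → CName lies within R2.
BCity, Type → CustID lies within R1.
Type → CustID lies within R1.
Every dependency is enforceable on the fragments, so the decomposition is dependency-preserving.

none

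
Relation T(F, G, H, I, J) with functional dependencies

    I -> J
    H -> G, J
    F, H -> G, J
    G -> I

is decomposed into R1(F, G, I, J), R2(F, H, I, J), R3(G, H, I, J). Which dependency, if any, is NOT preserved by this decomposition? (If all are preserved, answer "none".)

I → J lies within R1.
H → G, J lies within R3.
F, H → G, J: restricted closure across fragments reaches G, J.
G → I lies within R1.
Every dependency is enforceable on the fragments, so the decomposition is dependency-preserving.

none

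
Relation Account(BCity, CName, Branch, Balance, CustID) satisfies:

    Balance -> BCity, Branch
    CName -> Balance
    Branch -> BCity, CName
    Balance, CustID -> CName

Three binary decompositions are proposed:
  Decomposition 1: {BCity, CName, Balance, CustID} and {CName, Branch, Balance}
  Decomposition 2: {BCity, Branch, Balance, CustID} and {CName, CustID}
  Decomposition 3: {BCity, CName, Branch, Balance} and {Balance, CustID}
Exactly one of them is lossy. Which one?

Decomposition 2

Decomposition 1: common = {CName, Balance}, closure = {BCity, CName, Branch, Balance} → lossless.
Decomposition 2: common = {CustID}, closure = {CustID} → lossy.
Decomposition 3: common = {Balance}, closure = {BCity, CName, Branch, Balance} → lossless.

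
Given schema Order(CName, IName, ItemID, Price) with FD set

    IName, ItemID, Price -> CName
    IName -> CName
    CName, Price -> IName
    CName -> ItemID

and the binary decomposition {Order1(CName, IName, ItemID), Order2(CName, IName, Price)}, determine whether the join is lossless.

Yes

Common attributes: Order1 ∩ Order2 = {CName, IName}.
Closure of {CName, IName}: CName → ItemID applies, adding ItemID. So (CName, IName)⁺ = {CName, IName, ItemID}.
This closure contains every attribute of Order1, so Order1 ∩ Order2 → Order1. The join is lossless.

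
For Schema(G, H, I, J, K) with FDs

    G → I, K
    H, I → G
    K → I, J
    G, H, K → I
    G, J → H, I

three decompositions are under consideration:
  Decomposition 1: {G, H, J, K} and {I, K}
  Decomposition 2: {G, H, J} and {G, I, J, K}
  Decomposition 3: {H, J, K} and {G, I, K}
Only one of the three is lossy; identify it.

Decomposition 3

Decomposition 1: common = {K}, closure = {I, J, K} → lossless.
Decomposition 2: common = {G, J}, closure = {G, H, I, J, K} → lossless.
Decomposition 3: common = {K}, closure = {I, J, K} → lossy.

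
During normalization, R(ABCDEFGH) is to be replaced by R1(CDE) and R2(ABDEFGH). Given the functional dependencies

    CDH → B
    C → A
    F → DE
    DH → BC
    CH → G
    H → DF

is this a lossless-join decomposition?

No

Common attributes: R1 ∩ R2 = {DE}.
No dependency enlarges {DE}, so (DE)⁺ = {DE}.
The closure contains neither all of R1 = {CDE} nor all of R2 = {ABDEFGH}, so the common attributes are not a superkey of either fragment. The join is lossy.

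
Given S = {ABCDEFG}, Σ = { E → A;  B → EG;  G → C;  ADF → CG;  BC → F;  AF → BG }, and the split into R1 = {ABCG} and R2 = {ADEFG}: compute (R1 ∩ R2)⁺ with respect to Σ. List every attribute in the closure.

ACG

R1 ∩ R2 = {AG}.
G → C applies, adding C
Closure: {ACG}.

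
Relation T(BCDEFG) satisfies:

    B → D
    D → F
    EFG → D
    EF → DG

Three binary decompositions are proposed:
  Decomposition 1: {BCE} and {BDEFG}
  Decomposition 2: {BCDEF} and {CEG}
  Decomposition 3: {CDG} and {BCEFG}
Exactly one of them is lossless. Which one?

Decomposition 1

Decomposition 1: common = {BE}, closure = {BDEFG} → lossless.
Decomposition 2: common = {CE}, closure = {CE} → lossy.
Decomposition 3: common = {CG}, closure = {CG} → lossy.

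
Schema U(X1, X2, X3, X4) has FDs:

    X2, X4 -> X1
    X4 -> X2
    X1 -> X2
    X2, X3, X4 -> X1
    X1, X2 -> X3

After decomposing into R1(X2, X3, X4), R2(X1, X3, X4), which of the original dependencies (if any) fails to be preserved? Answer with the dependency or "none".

Check X1 → X2: no single fragment contains all of {X1, X2}, and the restricted closure of {X1} across the fragments never reaches {X2}.
X2, X4 → X1 is preserved.
X4 → X2 is preserved.
X2, X3, X4 → X1 is preserved.
X1, X2 → X3 is preserved.

X1 -> X2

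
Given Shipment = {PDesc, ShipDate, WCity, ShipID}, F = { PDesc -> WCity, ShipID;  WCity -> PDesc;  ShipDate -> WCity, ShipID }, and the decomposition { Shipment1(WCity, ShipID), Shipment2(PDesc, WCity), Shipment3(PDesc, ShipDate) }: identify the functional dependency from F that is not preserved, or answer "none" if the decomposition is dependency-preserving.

none

PDesc → WCity, ShipID: restricted closure across fragments reaches WCity, ShipID.
WCity → PDesc lies within Shipment2.
ShipDate → WCity, ShipID: restricted closure across fragments reaches WCity, ShipID.
Every dependency is enforceable on the fragments, so the decomposition is dependency-preserving.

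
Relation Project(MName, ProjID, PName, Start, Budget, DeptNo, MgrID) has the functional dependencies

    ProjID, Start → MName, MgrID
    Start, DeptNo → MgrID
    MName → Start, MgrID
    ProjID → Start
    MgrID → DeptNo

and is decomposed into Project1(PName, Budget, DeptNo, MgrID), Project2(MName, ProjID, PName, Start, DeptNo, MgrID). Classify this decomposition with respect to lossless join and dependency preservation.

Lossless test: (PName, DeptNo, MgrID)⁺ = {PName, DeptNo, MgrID}, which is a superkey of neither fragment — lossy.
Dependency preservation: every FD's attributes lie within a single fragment, so each can be enforced locally — preserved.

lossy but dependency-preserving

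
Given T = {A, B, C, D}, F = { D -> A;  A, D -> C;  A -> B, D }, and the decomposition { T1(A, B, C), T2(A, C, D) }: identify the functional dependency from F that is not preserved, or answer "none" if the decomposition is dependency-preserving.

D → A lies within T2.
A, D → C lies within T2.
A → B, D: restricted closure across fragments reaches B, D.
Every dependency is enforceable on the fragments, so the decomposition is dependency-preserving.

none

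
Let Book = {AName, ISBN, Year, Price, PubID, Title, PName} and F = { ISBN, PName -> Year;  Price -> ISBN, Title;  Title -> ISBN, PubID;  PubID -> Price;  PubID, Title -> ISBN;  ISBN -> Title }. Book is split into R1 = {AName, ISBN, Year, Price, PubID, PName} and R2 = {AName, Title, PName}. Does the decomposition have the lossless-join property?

Common attributes: R1 ∩ R2 = {AName, PName}.
No dependency enlarges {AName, PName}, so (AName, PName)⁺ = {AName, PName}.
The closure contains neither all of R1 = {AName, ISBN, Year, Price, PubID, PName} nor all of R2 = {AName, Title, PName}, so the common attributes are not a superkey of either fragment. The join is lossy.

No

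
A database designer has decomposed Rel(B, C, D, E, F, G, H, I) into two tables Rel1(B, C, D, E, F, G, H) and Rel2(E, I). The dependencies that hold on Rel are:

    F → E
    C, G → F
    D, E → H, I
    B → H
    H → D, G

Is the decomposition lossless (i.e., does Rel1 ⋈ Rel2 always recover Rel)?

No

Common attributes: Rel1 ∩ Rel2 = {E}.
No dependency enlarges {E}, so (E)⁺ = {E}.
The closure contains neither all of Rel1 = {B, C, D, E, F, G, H} nor all of Rel2 = {E, I}, so the common attributes are not a superkey of either fragment. The join is lossy.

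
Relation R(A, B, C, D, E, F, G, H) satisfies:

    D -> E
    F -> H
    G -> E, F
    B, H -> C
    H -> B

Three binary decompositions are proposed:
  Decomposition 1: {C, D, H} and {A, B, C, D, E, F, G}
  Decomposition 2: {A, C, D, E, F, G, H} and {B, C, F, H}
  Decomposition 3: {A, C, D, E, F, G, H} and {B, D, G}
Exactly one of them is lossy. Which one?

Decomposition 1

Decomposition 1: common = {C, D}, closure = {C, D, E} → lossy.
Decomposition 2: common = {C, F, H}, closure = {B, C, F, H} → lossless.
Decomposition 3: common = {D, G}, closure = {B, C, D, E, F, G, H} → lossless.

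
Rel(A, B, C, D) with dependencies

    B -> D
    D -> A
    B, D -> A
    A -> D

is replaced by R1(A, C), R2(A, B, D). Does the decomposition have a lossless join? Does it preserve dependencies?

lossy but dependency-preserving

Lossless test: (A)⁺ = {A, D}, which is a superkey of neither fragment — lossy.
Dependency preservation: every FD's attributes lie within a single fragment, so each can be enforced locally — preserved.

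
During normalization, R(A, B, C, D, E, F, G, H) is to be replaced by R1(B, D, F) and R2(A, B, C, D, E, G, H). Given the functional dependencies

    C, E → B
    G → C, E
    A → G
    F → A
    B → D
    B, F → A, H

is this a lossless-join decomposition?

No

Common attributes: R1 ∩ R2 = {B, D}.
No dependency enlarges {B, D}, so (B, D)⁺ = {B, D}.
The closure contains neither all of R1 = {B, D, F} nor all of R2 = {A, B, C, D, E, G, H}, so the common attributes are not a superkey of either fragment. The join is lossy.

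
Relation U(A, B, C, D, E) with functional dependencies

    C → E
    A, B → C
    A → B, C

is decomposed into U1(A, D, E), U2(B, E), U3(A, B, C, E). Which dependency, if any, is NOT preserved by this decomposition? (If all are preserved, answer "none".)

none

C → E lies within U3.
A, B → C lies within U3.
A → B, C lies within U3.
Every dependency is enforceable on the fragments, so the decomposition is dependency-preserving.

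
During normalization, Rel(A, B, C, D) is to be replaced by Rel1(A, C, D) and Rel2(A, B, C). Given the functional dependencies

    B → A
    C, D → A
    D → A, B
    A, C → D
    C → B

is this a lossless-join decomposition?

Common attributes: Rel1 ∩ Rel2 = {A, C}.
Closure of {A, C}: A, C → D applies, adding D; C → B applies, adding B. So (A, C)⁺ = {A, B, C, D}.
This closure contains every attribute of Rel1, so Rel1 ∩ Rel2 → Rel1. The join is lossless.

Yes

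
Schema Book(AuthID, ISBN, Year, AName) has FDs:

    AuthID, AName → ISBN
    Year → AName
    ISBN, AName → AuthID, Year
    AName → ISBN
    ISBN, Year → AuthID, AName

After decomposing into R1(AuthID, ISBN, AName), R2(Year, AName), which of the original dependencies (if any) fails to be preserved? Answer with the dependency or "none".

AuthID, AName → ISBN lies within R1.
Year → AName lies within R2.
ISBN, AName → AuthID, Year: restricted closure across fragments reaches AuthID, Year.
AName → ISBN lies within R1.
ISBN, Year → AuthID, AName: restricted closure across fragments reaches AuthID, AName.
Every dependency is enforceable on the fragments, so the decomposition is dependency-preserving.

none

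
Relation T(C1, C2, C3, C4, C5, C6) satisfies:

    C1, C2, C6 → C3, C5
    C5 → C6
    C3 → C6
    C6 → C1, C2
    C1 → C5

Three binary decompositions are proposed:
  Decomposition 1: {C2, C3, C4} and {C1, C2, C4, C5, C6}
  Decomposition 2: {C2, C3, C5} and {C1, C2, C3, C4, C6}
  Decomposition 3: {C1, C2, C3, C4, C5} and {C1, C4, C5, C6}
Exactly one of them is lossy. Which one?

Decomposition 1: common = {C2, C4}, closure = {C2, C4} → lossy.
Decomposition 2: common = {C2, C3}, closure = {C1, C2, C3, C5, C6} → lossless.
Decomposition 3: common = {C1, C4, C5}, closure = {C1, C2, C3, C4, C5, C6} → lossless.

Decomposition 1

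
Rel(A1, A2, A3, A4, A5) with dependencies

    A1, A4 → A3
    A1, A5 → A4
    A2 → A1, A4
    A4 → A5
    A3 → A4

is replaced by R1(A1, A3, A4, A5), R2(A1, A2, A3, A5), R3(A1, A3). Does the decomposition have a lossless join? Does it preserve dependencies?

Lossless test (chase): Rows 1 and 2 agree on A1, A5; apply A1, A5→A4 and equate their A4 entries. Rows 1 and 3 agree on A3; apply A3→A4 and equate their A4 entries. Rows 1 and 3 agree on A4; apply A4→A5 and equate their A5 entries. Row 2 is now all distinguished symbols — the join is lossless.
Dependency preservation: A2 → A1, A4 is not contained in any single fragment, but the restricted closure of its left-hand side across the fragments still reaches the right-hand side; the remaining FDs each lie inside some fragment. All dependencies are preserved.

lossless and dependency-preserving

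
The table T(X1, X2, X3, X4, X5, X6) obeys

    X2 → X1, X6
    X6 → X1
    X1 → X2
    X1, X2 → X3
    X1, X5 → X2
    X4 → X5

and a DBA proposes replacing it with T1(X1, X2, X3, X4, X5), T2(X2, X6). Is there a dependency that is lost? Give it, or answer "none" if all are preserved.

none

X2 → X1, X6: restricted closure across fragments reaches X1, X6.
X6 → X1: restricted closure across fragments reaches X1.
X1 → X2 lies within T1.
X1, X2 → X3 lies within T1.
X1, X5 → X2 lies within T1.
X4 → X5 lies within T1.
Every dependency is enforceable on the fragments, so the decomposition is dependency-preserving.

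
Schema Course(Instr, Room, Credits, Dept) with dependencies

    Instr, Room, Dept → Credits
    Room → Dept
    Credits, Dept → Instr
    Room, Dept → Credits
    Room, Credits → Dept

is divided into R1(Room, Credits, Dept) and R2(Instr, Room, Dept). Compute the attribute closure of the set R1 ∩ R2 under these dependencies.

R1 ∩ R2 = {Room, Dept}.
Room, Dept → Credits applies, adding Credits
Credits, Dept → Instr applies, adding Instr
Closure: {Instr, Room, Credits, Dept}.

Instr, Room, Credits, Dept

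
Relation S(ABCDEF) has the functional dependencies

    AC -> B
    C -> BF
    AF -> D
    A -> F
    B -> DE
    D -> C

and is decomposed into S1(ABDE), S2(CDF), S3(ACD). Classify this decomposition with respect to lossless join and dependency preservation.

Lossless test (chase): Rows 2 and 3 agree on C; apply C→BF and equate their BF entries. Rows 1 and 3 agree on A; apply A→F and equate their F entries. Rows 2 and 3 agree on B; apply B→DE and equate their DE entries. Rows 1 and 2 agree on D; apply D→C and equate their C entries. Rows 1 and 3 agree on AC; apply AC→B and equate their B entries. Rows 1 and 2 agree on B; apply B→DE and equate their DE entries. Row 1 is now all distinguished symbols — the join is lossless.
Dependency preservation: AC → B; C → BF; AF → D; A → F are not contained in any single fragment, but the restricted closure of each left-hand side across the fragments still reaches the right-hand side; the remaining FDs each lie inside some fragment. All dependencies are preserved.

lossless and dependency-preserving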